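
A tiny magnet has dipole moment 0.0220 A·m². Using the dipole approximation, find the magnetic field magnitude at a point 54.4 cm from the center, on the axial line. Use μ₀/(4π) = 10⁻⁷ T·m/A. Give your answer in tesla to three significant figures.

On axis B = (μ₀/4π)·2m/r³.
B = 2·(10⁻⁷)·(0.0220) / (0.544)³ = 2.733×10⁻⁸ T.

B ≈ 2.73×10⁻⁸ T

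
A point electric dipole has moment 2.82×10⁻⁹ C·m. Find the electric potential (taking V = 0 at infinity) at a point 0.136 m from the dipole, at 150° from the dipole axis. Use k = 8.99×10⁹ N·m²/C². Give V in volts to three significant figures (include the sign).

V ≈ -1190 V

The dipole potential is V = kp cosθ / r².
V = (8.99×10⁹)(2.82×10⁻⁹)·cos150° / (0.136)² = -1187 V.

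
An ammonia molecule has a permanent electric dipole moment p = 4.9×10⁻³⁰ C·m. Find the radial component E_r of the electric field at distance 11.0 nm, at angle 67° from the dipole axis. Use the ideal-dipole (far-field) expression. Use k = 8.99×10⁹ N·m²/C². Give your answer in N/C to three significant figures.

For a dipole, E_r = (2kp cosθ)/r³.
kp/r³ = (8.99×10⁹)(4.90×10⁻³⁰)/(1.10×10⁻⁸)³ = 3.310×10⁴ N/C.
E_r = 2·3.310×10⁴·cos67° = 2.586×10⁴ N/C.

E_r ≈ 2.59×10⁴ N/C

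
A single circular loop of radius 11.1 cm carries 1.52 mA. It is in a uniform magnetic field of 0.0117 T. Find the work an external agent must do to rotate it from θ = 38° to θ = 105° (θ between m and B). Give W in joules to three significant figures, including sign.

W ≈ 7.21×10⁻⁷ J

Magnetic moment m = IA = Iπa² = (0.00152)·π·(0.111)² = 5.884×10⁻⁵ A·m².
W_ext = ΔU = −mB cosθ₂ + mB cosθ₁ = mB(cosθ₁ − cosθ₂).
W = (5.884×10⁻⁵)(0.0117)·(cos38° − cos105°) = (6.884×10⁻⁷)·(+1.0468) = 7.207×10⁻⁷ J.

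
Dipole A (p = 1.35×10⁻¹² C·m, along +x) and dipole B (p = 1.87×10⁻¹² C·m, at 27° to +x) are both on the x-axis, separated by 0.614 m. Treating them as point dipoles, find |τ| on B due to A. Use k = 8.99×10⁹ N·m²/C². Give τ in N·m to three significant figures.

τ ≈ 8.90×10⁻¹⁴ N·m

The second dipole sits on the axis of the first, so the field there is axial: E₁ = 2kp₁/r³ along +x.
E₁ = 2(8.99×10⁹)(1.35×10⁻¹²)/(0.614)³ = 0.1049 N/C.
Torque on the second dipole: τ = p₂ E₁ sinθ.
τ = (1.87×10⁻¹²)(0.1049)·sin27° = 8.902×10⁻¹⁴ N·m.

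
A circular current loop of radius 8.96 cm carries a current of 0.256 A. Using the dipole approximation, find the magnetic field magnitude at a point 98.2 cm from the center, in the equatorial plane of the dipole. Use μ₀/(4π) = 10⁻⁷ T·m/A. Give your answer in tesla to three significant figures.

Magnetic moment m = IA = Iπa² = (0.256)·π·(0.0896)² = 0.006457 A·m².
In the equatorial plane B = (μ₀/4π)·m/r³ (half the axial value).
B = (10⁻⁷)·(0.006457) / (0.982)³ = 6.819×10⁻¹⁰ T.

B ≈ 6.82×10⁻¹⁰ T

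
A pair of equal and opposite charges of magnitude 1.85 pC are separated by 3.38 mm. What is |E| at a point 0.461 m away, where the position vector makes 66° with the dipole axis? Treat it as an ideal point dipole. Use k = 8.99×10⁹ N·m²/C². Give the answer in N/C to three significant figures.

E ≈ 7.02×10⁻⁴ N/C

Dipole moment p = qd = (1.85×10⁻¹² C)(0.00338 m) = 6.253×10⁻¹⁵ C·m.
At angle θ the dipole field magnitude is E = (kp/r³)·√(1 + 3cos²θ).
kp/r³ = (8.99×10⁹)(6.253×10⁻¹⁵) / (0.461)³ = 5.738×10⁻⁴ N/C.
√(1 + 3cos²66°) = √(1 + 3·0.1654) = √1.4963 ≈ 1.2232.
E ≈ 5.738×10⁻⁴ × 1.223 = 7.019×10⁻⁴ N/C.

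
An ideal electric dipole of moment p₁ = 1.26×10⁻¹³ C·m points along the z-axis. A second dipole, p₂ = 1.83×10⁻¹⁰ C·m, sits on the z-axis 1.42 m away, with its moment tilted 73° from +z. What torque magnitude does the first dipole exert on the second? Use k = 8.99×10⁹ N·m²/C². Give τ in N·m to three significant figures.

The second dipole sits on the axis of the first, so the field there is axial: E₁ = 2kp₁/r³ along +z.
E₁ = 2(8.99×10⁹)(1.26×10⁻¹³)/(1.42)³ = 7.912×10⁻⁴ N/C.
Torque on the second dipole: τ = p₂ E₁ sinθ.
τ = (1.83×10⁻¹⁰)(7.912×10⁻⁴)·sin73° = 1.385×10⁻¹³ N·m.

τ ≈ 1.38×10⁻¹³ N·m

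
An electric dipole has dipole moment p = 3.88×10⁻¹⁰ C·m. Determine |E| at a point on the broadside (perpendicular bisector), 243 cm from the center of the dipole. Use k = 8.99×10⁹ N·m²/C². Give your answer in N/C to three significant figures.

On the perpendicular bisector E = kp/r³ (half the axial value at the same distance).
E = (8.99×10⁹)(3.88×10⁻¹⁰) / (2.43)³ = 0.2431 N/C.

E ≈ 0.243 N/C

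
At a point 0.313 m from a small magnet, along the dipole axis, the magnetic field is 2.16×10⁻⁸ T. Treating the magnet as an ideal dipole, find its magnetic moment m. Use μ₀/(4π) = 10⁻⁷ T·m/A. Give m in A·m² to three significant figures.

m ≈ 0.00331 A·m²

On axis B = (μ₀/4π)·2m/r³, so m = Br³·4π/(μ₀·2).
m = (2.16×10⁻⁸)·(0.313)³ / (2·10⁻⁷) = 0.003312 A·m².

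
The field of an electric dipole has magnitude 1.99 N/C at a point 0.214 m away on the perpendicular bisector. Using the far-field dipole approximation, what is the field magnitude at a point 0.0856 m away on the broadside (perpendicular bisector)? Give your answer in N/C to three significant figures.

Dipole fields scale as 1/r³ in the far field; the geometry is the same at both points.
E₂ = E₁ · (r₁/r₂)³ = 1.99 · (0.214/0.0856)³.
(r₁/r₂)³ = (2.5)³ = 15.62.
E₂ ≈ 31.09 N/C.

E ≈ 31.1 N/C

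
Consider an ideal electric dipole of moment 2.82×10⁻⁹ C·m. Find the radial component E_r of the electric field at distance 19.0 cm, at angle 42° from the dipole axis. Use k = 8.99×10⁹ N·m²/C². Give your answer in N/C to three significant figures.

E_r ≈ 5490 N/C

For a dipole, E_r = (2kp cosθ)/r³.
kp/r³ = (8.99×10⁹)(2.82×10⁻⁹)/(0.190)³ = 3696 N/C.
E_r = 2·3696·cos42° = 5494 N/C.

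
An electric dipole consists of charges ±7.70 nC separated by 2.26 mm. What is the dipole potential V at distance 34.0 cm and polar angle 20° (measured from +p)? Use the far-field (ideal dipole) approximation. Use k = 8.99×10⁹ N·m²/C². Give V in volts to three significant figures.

V ≈ 1.27 V

Dipole moment p = qd = (7.70×10⁻⁹ C)(0.00226 m) = 1.74×10⁻¹¹ C·m.
The dipole potential is V = kp cosθ / r².
V = (8.99×10⁹)(1.74×10⁻¹¹)·cos20° / (0.340)² = 1.272 V.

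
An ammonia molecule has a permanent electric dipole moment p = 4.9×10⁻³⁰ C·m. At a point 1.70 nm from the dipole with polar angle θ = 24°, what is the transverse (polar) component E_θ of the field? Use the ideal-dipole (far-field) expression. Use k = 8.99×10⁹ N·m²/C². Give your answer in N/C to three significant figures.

For a dipole, E_θ = (kp sinθ)/r³.
kp/r³ = (8.99×10⁹)(4.90×10⁻³⁰)/(1.70×10⁻⁹)³ = 8.966×10⁶ N/C.
E_θ = 8.966×10⁶·sin24° = 3.647×10⁶ N/C.

E_θ ≈ 3.65×10⁶ N/C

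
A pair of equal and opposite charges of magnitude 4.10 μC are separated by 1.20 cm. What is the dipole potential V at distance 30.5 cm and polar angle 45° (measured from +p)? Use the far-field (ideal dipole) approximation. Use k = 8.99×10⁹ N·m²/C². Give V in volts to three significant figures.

Dipole moment p = qd = (4.10×10⁻⁶ C)(0.0120 m) = 4.92×10⁻⁸ C·m.
The dipole potential is V = kp cosθ / r².
V = (8.99×10⁹)(4.92×10⁻⁸)·cos45° / (0.305)² = 3362 V.

V ≈ 3360 V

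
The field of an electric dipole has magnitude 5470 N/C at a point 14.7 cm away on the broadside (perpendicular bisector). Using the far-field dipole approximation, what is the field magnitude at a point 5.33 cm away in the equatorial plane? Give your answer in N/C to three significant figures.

E ≈ 1.15×10⁵ N/C

Dipole fields scale as 1/r³ in the far field; the geometry is the same at both points.
E₂ = E₁ · (r₁/r₂)³ = 5470 · (14.7/5.33)³.
(r₁/r₂)³ = (2.758)³ = 20.98.
E₂ ≈ 1.148×10⁵ N/C.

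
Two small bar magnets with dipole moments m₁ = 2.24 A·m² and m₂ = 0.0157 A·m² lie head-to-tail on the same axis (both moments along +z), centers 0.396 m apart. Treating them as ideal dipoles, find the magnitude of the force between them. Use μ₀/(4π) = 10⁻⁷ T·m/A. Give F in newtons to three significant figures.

On-axis B of dipole 1: B = (μ₀/4π)·2m₁/r³. Force on dipole 2: F = m₂·dB/dr.
dB/dr = −(μ₀/4π)·6m₁/r⁴, so |F| = (μ₀/4π)·6m₁m₂/r⁴.
F = 6(10⁻⁷)(2.24)(0.0157)/(0.396)⁴ = 8.581×10⁻⁷ N.

F ≈ 8.58×10⁻⁷ N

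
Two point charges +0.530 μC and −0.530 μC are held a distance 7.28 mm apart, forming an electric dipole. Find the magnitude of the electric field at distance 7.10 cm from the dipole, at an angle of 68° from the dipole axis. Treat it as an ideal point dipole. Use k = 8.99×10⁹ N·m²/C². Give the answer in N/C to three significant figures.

Dipole moment p = qd = (5.30×10⁻⁷ C)(0.00728 m) = 3.858×10⁻⁹ C·m.
At angle θ the dipole field magnitude is E = (kp/r³)·√(1 + 3cos²θ).
kp/r³ = (8.99×10⁹)(3.858×10⁻⁹) / (0.0710)³ = 9.691×10⁴ N/C.
√(1 + 3cos²68°) = √(1 + 3·0.1403) = √1.4210 ≈ 1.1921.
E ≈ 9.691×10⁴ × 1.192 = 1.155×10⁵ N/C.

E ≈ 1.16×10⁵ N/C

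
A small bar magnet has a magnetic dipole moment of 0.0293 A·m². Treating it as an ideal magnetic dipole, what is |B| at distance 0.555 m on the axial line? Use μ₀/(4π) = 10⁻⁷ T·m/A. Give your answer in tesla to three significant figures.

B ≈ 3.43×10⁻⁸ T

On axis B = (μ₀/4π)·2m/r³.
B = 2·(10⁻⁷)·(0.0293) / (0.555)³ = 3.428×10⁻⁸ T.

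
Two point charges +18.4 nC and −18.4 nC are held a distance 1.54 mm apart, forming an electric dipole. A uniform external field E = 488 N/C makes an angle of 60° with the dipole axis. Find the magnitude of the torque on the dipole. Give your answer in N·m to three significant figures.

τ ≈ 1.20×10⁻⁸ N·m

Dipole moment p = qd = (1.84×10⁻⁸ C)(0.00154 m) = 2.834×10⁻¹¹ C·m.
Torque on an electric dipole: τ = pE sinθ.
τ = (2.834×10⁻¹¹)(488)·sin60° = 1.198×10⁻⁸ N·m.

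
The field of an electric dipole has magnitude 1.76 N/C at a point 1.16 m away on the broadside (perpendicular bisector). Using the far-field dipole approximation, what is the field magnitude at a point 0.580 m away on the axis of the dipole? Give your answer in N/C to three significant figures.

E ≈ 28.2 N/C

Dipole fields scale as 1/r³ in the far field.
The axial field is twice the equatorial field at the same r, so the geometry factor is 2/1.
E₂ = E₁ · (2/1) · (r₁/r₂)³ = 1.76 · 2 · (1.16/0.580)³.
(r₁/r₂)³ = (2)³ = 8.
E₂ ≈ 28.16 N/C.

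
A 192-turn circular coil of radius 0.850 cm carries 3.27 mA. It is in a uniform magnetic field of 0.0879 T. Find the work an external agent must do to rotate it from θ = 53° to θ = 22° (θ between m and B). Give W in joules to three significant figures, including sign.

W ≈ -4.08×10⁻⁶ J

m = NIA = NIπa² = 192·(0.00327)·π·(0.00850)² = 1.425×10⁻⁴ A·m².
W_ext = ΔU = −mB cosθ₂ + mB cosθ₁ = mB(cosθ₁ − cosθ₂).
W = (1.425×10⁻⁴)(0.0879)·(cos53° − cos22°) = (1.253×10⁻⁵)·(-0.3254) = -4.075×10⁻⁶ J.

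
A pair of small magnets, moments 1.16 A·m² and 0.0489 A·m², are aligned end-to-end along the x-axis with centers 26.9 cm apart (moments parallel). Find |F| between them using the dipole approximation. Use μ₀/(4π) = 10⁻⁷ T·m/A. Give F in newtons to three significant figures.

F ≈ 6.50×10⁻⁶ N

On-axis B of dipole 1: B = (μ₀/4π)·2m₁/r³. Force on dipole 2: F = m₂·dB/dr.
dB/dr = −(μ₀/4π)·6m₁/r⁴, so |F| = (μ₀/4π)·6m₁m₂/r⁴.
F = 6(10⁻⁷)(1.16)(0.0489)/(0.269)⁴ = 6.500×10⁻⁶ N.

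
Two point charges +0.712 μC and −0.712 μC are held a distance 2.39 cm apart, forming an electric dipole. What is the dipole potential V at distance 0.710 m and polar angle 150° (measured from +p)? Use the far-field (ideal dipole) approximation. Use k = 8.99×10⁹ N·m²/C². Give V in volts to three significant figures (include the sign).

V ≈ -263 V

Dipole moment p = qd = (7.12×10⁻⁷ C)(0.0239 m) = 1.702×10⁻⁸ C·m.
The dipole potential is V = kp cosθ / r².
V = (8.99×10⁹)(1.702×10⁻⁸)·cos150° / (0.710)² = -262.9 V.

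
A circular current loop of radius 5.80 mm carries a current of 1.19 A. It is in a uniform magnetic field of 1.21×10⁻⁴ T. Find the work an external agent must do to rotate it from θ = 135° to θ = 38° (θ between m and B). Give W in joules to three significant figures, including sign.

W ≈ -2.28×10⁻⁸ J

Magnetic moment m = IA = Iπa² = (1.19)·π·(0.00580)² = 1.258×10⁻⁴ A·m².
W_ext = ΔU = −mB cosθ₂ + mB cosθ₁ = mB(cosθ₁ − cosθ₂).
W = (1.258×10⁻⁴)(1.21×10⁻⁴)·(cos135° − cos38°) = (1.522×10⁻⁸)·(-1.4951) = -2.276×10⁻⁸ J.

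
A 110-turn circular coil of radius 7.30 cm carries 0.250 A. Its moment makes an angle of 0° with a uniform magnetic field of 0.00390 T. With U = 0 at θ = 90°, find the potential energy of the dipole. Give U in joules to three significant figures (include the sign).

U ≈ -0.00180 J

m = NIA = NIπa² = 110·(0.250)·π·(0.0730)² = 0.4604 A·m².
U = −m·B = −mB cosθ.
U = −(0.4604)(0.00390)·cos0° = -0.001796 J.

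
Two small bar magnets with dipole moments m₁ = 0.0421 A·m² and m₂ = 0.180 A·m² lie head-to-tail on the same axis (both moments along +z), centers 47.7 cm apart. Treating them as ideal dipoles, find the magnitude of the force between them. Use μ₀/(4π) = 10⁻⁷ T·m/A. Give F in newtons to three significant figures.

On-axis B of dipole 1: B = (μ₀/4π)·2m₁/r³. Force on dipole 2: F = m₂·dB/dr.
dB/dr = −(μ₀/4π)·6m₁/r⁴, so |F| = (μ₀/4π)·6m₁m₂/r⁴.
F = 6(10⁻⁷)(0.0421)(0.180)/(0.477)⁴ = 8.783×10⁻⁸ N.

F ≈ 8.78×10⁻⁸ N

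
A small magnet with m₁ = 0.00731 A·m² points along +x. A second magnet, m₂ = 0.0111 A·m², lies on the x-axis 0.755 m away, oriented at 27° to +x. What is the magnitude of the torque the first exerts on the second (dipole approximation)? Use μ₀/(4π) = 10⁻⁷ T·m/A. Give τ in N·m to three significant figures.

Dipole B is on the axis of dipole A, so B₁ there is axial: B₁ = (μ₀/4π)·2m₁/r³ along +x.
B₁ = 2(10⁻⁷)(0.00731)/(0.755)³ = 3.397×10⁻⁹ T.
τ = m₂ B₁ sinθ.
τ = (0.0111)(3.397×10⁻⁹)·sin27° = 1.712×10⁻¹¹ N·m.

τ ≈ 1.71×10⁻¹¹ N·m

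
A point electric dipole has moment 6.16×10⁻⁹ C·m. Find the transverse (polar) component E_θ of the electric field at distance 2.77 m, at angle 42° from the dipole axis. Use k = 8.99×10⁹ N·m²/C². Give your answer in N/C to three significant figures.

E_θ ≈ 1.74 N/C

For a dipole, E_θ = (kp sinθ)/r³.
kp/r³ = (8.99×10⁹)(6.16×10⁻⁹)/(2.77)³ = 2.606 N/C.
E_θ = 2.606·sin42° = 1.743 N/C.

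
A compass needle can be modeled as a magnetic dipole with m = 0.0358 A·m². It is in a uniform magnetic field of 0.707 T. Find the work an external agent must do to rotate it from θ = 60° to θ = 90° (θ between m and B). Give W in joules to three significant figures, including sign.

W_ext = ΔU = −mB cosθ₂ + mB cosθ₁ = mB(cosθ₁ − cosθ₂).
W = (0.0358)(0.707)·(cos60° − cos90°) = (0.02531)·(+0.5000) = 0.01266 J.

W ≈ 0.0127 J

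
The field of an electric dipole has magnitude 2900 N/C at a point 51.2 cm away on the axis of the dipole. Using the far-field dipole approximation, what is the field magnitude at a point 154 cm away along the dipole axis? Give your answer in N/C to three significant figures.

Dipole fields scale as 1/r³ in the far field; the geometry is the same at both points.
E₂ = E₁ · (r₁/r₂)³ = 2900 · (51.2/154)³.
(r₁/r₂)³ = (0.3325)³ = 0.03675.
E₂ ≈ 106.6 N/C.

E ≈ 107 N/C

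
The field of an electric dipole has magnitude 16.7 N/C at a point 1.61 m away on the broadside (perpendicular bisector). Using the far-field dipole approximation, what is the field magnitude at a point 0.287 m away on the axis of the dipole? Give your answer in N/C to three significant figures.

E ≈ 5900 N/C

Dipole fields scale as 1/r³ in the far field.
The axial field is twice the equatorial field at the same r, so the geometry factor is 2/1.
E₂ = E₁ · (2/1) · (r₁/r₂)³ = 16.7 · 2 · (1.61/0.287)³.
(r₁/r₂)³ = (5.61)³ = 176.5.
E₂ ≈ 5896 N/C.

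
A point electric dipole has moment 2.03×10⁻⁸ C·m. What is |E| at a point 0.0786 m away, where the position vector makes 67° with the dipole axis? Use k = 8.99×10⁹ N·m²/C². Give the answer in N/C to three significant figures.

E ≈ 4.54×10⁵ N/C

At angle θ the dipole field magnitude is E = (kp/r³)·√(1 + 3cos²θ).
kp/r³ = (8.99×10⁹)(2.03×10⁻⁸) / (0.0786)³ = 3.758×10⁵ N/C.
√(1 + 3cos²67°) = √(1 + 3·0.1527) = √1.4580 ≈ 1.2075.
E ≈ 3.758×10⁵ × 1.207 = 4.538×10⁵ N/C.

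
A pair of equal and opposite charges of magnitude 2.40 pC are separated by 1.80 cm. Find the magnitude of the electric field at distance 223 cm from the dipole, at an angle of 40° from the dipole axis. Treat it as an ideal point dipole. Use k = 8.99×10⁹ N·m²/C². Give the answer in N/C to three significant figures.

Dipole moment p = qd = (2.40×10⁻¹² C)(0.0180 m) = 4.32×10⁻¹⁴ C·m.
At angle θ the dipole field magnitude is E = (kp/r³)·√(1 + 3cos²θ).
kp/r³ = (8.99×10⁹)(4.32×10⁻¹⁴) / (2.23)³ = 3.502×10⁻⁵ N/C.
√(1 + 3cos²40°) = √(1 + 3·0.5868) = √2.7605 ≈ 1.6615.
E ≈ 3.502×10⁻⁵ × 1.661 = 5.819×10⁻⁵ N/C.

E ≈ 5.82×10⁻⁵ N/C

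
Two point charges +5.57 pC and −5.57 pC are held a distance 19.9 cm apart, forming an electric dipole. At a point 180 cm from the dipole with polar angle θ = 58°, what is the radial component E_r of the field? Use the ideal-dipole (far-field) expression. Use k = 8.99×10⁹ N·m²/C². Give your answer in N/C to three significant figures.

E_r ≈ 0.00181 N/C

Dipole moment p = qd = (5.57×10⁻¹² C)(0.199 m) = 1.108×10⁻¹² C·m.
For a dipole, E_r = (2kp cosθ)/r³.
kp/r³ = (8.99×10⁹)(1.108×10⁻¹²)/(1.80)³ = 0.001708 N/C.
E_r = 2·0.001708·cos58° = 0.001810 N/C.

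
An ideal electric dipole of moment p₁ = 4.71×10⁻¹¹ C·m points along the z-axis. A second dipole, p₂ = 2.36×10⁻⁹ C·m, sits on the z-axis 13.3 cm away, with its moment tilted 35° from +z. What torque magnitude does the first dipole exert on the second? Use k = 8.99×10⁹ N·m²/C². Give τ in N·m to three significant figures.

The second dipole sits on the axis of the first, so the field there is axial: E₁ = 2kp₁/r³ along +z.
E₁ = 2(8.99×10⁹)(4.71×10⁻¹¹)/(0.133)³ = 360.0 N/C.
Torque on the second dipole: τ = p₂ E₁ sinθ.
τ = (2.36×10⁻⁹)(360.0)·sin35° = 4.873×10⁻⁷ N·m.

τ ≈ 4.87×10⁻⁷ N·m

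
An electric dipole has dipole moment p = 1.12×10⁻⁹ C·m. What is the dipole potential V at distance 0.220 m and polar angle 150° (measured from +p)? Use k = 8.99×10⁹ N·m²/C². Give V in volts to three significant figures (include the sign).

The dipole potential is V = kp cosθ / r².
V = (8.99×10⁹)(1.12×10⁻⁹)·cos150° / (0.220)² = -180.2 V.

V ≈ -180 V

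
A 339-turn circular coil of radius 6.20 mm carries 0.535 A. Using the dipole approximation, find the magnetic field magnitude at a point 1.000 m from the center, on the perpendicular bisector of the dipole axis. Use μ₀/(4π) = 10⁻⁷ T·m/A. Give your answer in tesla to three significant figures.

m = NIA = NIπa² = 339·(0.535)·π·(0.00620)² = 0.0219 A·m².
In the equatorial plane B = (μ₀/4π)·m/r³ (half the axial value).
B = (10⁻⁷)·(0.0219) / (1.00)³ = 2.190×10⁻⁹ T.

B ≈ 2.19×10⁻⁹ T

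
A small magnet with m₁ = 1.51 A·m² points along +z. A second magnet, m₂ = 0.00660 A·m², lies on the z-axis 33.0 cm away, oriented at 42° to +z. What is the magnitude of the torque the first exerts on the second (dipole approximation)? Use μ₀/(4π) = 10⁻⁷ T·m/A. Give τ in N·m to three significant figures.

Dipole B is on the axis of dipole A, so B₁ there is axial: B₁ = (μ₀/4π)·2m₁/r³ along +z.
B₁ = 2(10⁻⁷)(1.51)/(0.330)³ = 8.404×10⁻⁶ T.
τ = m₂ B₁ sinθ.
τ = (0.00660)(8.404×10⁻⁶)·sin42° = 3.711×10⁻⁸ N·m.

τ ≈ 3.71×10⁻⁸ N·m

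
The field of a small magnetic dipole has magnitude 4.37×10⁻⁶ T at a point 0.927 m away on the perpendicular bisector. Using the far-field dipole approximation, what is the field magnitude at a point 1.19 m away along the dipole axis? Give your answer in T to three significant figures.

Dipole fields scale as 1/r³ in the far field.
The axial field is twice the equatorial field at the same r, so the geometry factor is 2/1.
B₂ = B₁ · (2/1) · (r₁/r₂)³ = 4.37×10⁻⁶ · 2 · (0.927/1.19)³.
(r₁/r₂)³ = (0.779)³ = 0.4727.
B₂ ≈ 4.132×10⁻⁶ T.

B ≈ 4.13×10⁻⁶ T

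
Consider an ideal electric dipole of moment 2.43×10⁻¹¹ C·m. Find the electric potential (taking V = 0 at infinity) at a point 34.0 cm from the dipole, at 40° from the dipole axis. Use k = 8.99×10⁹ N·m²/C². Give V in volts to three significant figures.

The dipole potential is V = kp cosθ / r².
V = (8.99×10⁹)(2.43×10⁻¹¹)·cos40° / (0.340)² = 1.448 V.

V ≈ 1.45 V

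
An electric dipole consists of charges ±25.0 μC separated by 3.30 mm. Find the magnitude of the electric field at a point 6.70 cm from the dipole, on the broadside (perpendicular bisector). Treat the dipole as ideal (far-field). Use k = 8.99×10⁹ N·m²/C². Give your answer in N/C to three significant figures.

E ≈ 2.47×10⁶ N/C

Dipole moment p = qd = (2.50×10⁻⁵ C)(0.00330 m) = 8.25×10⁻⁸ C·m.
On the perpendicular bisector E = kp/r³ (half the axial value at the same distance).
E = (8.99×10⁹)(8.25×10⁻⁸) / (0.0670)³ = 2.466×10⁶ N/C.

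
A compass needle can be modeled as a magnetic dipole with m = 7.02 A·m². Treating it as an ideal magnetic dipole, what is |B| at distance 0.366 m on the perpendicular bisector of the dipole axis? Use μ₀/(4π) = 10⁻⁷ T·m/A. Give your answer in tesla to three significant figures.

In the equatorial plane B = (μ₀/4π)·m/r³ (half the axial value).
B = (10⁻⁷)·(7.02) / (0.366)³ = 1.432×10⁻⁵ T.

B ≈ 1.43×10⁻⁵ T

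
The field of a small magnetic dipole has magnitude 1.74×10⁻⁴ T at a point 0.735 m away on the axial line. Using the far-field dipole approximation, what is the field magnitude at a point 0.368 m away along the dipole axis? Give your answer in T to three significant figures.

Dipole fields scale as 1/r³ in the far field; the geometry is the same at both points.
B₂ = B₁ · (r₁/r₂)³ = 1.74×10⁻⁴ · (0.735/0.368)³.
(r₁/r₂)³ = (1.997)³ = 7.967.
B₂ ≈ 0.001386 T.

B ≈ 0.00139 T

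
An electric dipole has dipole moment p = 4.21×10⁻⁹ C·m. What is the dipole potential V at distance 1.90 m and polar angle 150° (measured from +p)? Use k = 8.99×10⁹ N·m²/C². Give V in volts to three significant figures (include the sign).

V ≈ -9.08 V

The dipole potential is V = kp cosθ / r².
V = (8.99×10⁹)(4.21×10⁻⁹)·cos150° / (1.90)² = -9.080 V.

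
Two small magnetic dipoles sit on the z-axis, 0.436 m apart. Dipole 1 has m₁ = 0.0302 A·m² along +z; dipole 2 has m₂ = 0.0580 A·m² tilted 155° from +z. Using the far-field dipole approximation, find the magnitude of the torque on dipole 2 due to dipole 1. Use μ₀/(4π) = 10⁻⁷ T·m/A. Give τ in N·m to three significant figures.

Dipole B is on the axis of dipole A, so B₁ there is axial: B₁ = (μ₀/4π)·2m₁/r³ along +z.
B₁ = 2(10⁻⁷)(0.0302)/(0.436)³ = 7.287×10⁻⁸ T.
τ = m₂ B₁ sinθ.
τ = (0.0580)(7.287×10⁻⁸)·sin155° = 1.786×10⁻⁹ N·m.

τ ≈ 1.79×10⁻⁹ N·m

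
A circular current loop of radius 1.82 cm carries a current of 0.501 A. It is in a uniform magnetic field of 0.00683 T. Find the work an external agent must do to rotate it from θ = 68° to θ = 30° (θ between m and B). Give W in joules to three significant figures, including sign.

W ≈ -1.75×10⁻⁶ J

Magnetic moment m = IA = Iπa² = (0.501)·π·(0.0182)² = 5.214×10⁻⁴ A·m².
W_ext = ΔU = −mB cosθ₂ + mB cosθ₁ = mB(cosθ₁ − cosθ₂).
W = (5.214×10⁻⁴)(0.00683)·(cos68° − cos30°) = (3.561×10⁻⁶)·(-0.4914) = -1.750×10⁻⁶ J.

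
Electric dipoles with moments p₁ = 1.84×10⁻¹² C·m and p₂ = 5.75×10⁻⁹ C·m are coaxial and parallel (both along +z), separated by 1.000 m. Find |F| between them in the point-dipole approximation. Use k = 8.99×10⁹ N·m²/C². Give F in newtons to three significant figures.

F ≈ 5.71×10⁻¹⁰ N

On-axis field of dipole 1 at distance r: E = 2kp₁/r³. Force on dipole 2 is F = p₂·dE/dr (gradient along axis).
dE/dr = −6kp₁/r⁴, so |F| = 6kp₁p₂/r⁴ (attractive for aligned moments).
F = 6(8.99×10⁹)(1.84×10⁻¹²)(5.75×10⁻⁹)/(1.00)⁴ = 5.707×10⁻¹⁰ N.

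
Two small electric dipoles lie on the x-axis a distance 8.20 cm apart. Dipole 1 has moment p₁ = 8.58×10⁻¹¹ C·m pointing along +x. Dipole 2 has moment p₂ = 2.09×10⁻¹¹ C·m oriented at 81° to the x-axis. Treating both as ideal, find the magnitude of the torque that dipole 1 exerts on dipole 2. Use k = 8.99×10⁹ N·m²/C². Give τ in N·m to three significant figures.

τ ≈ 5.78×10⁻⁸ N·m

The second dipole sits on the axis of the first, so the field there is axial: E₁ = 2kp₁/r³ along +x.
E₁ = 2(8.99×10⁹)(8.58×10⁻¹¹)/(0.0820)³ = 2798 N/C.
Torque on the second dipole: τ = p₂ E₁ sinθ.
τ = (2.09×10⁻¹¹)(2798)·sin81° = 5.776×10⁻⁸ N·m.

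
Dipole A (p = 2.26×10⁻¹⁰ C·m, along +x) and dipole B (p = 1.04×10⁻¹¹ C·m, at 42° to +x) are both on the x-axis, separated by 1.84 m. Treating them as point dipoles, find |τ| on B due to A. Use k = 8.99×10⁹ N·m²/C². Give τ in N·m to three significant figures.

τ ≈ 4.54×10⁻¹² N·m

The second dipole sits on the axis of the first, so the field there is axial: E₁ = 2kp₁/r³ along +x.
E₁ = 2(8.99×10⁹)(2.26×10⁻¹⁰)/(1.84)³ = 0.6523 N/C.
Torque on the second dipole: τ = p₂ E₁ sinθ.
τ = (1.04×10⁻¹¹)(0.6523)·sin42° = 4.539×10⁻¹² N·m.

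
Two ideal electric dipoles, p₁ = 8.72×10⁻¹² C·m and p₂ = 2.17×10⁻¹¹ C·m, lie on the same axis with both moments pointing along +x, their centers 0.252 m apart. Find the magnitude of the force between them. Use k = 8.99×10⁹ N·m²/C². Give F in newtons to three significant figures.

On-axis field of dipole 1 at distance r: E = 2kp₁/r³. Force on dipole 2 is F = p₂·dE/dr (gradient along axis).
dE/dr = −6kp₁/r⁴, so |F| = 6kp₁p₂/r⁴ (attractive for aligned moments).
F = 6(8.99×10⁹)(8.72×10⁻¹²)(2.17×10⁻¹¹)/(0.252)⁴ = 2.531×10⁻⁹ N.

F ≈ 2.53×10⁻⁹ N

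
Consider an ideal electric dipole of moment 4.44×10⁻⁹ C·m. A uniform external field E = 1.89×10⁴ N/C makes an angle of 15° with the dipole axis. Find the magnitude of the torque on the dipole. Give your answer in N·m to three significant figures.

τ ≈ 2.17×10⁻⁵ N·m

Torque on an electric dipole: τ = pE sinθ.
τ = (4.44×10⁻⁹)(1.89×10⁴)·sin15° = 2.172×10⁻⁵ N·m.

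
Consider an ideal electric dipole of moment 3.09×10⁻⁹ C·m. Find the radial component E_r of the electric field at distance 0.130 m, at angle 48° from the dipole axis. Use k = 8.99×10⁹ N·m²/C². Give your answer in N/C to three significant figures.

E_r ≈ 1.69×10⁴ N/C

For a dipole, E_r = (2kp cosθ)/r³.
kp/r³ = (8.99×10⁹)(3.09×10⁻⁹)/(0.130)³ = 1.264×10⁴ N/C.
E_r = 2·1.264×10⁴·cos48° = 1.692×10⁴ N/C.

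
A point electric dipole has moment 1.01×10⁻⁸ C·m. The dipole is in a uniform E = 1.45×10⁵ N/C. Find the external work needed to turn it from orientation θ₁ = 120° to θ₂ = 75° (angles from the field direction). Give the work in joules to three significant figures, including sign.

W_ext = ΔU = U(θ₂) − U(θ₁) = −pE cosθ₂ − (−pE cosθ₁) = pE(cosθ₁ − cosθ₂).
W = (1.01×10⁻⁸)(1.45×10⁵)·(cos120° − cos75°) = (0.001464)·(-0.7588) = -0.001111 J.

W ≈ -0.00111 J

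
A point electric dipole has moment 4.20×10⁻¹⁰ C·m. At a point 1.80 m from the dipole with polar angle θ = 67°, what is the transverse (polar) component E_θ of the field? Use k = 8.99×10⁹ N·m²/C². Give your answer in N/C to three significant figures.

E_θ ≈ 0.596 N/C

For a dipole, E_θ = (kp sinθ)/r³.
kp/r³ = (8.99×10⁹)(4.20×10⁻¹⁰)/(1.80)³ = 0.6474 N/C.
E_θ = 0.6474·sin67° = 0.5960 N/C.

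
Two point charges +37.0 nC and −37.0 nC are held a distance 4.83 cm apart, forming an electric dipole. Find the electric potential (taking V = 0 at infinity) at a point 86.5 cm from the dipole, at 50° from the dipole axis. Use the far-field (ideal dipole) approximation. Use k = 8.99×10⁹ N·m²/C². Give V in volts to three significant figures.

Dipole moment p = qd = (3.70×10⁻⁸ C)(0.0483 m) = 1.787×10⁻⁹ C·m.
The dipole potential is V = kp cosθ / r².
V = (8.99×10⁹)(1.787×10⁻⁹)·cos50° / (0.865)² = 13.80 V.

V ≈ 13.8 V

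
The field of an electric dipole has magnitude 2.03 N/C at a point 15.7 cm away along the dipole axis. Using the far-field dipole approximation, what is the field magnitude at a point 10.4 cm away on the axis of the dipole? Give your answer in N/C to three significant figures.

E ≈ 6.98 N/C

Dipole fields scale as 1/r³ in the far field; the geometry is the same at both points.
E₂ = E₁ · (r₁/r₂)³ = 2.03 · (15.7/10.4)³.
(r₁/r₂)³ = (1.51)³ = 3.44.
E₂ ≈ 6.984 N/C.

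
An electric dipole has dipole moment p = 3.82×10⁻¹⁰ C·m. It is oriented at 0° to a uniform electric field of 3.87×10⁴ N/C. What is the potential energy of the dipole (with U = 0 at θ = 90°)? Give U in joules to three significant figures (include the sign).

U ≈ -1.48×10⁻⁵ J

U = −p·E = −pE cosθ.
U = −(3.82×10⁻¹⁰)(3.87×10⁴)·cos0° = -1.478×10⁻⁵ J.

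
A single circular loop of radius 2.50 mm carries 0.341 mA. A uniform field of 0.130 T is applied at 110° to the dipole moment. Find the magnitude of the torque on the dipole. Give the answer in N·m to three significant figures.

τ ≈ 8.18×10⁻¹⁰ N·m

Magnetic moment m = IA = Iπa² = (3.41×10⁻⁴)·π·(0.00250)² = 6.696×10⁻⁹ A·m².
Torque on a magnetic dipole: τ = mB sinθ.
τ = (6.696×10⁻⁹)(0.130)·sin110° = 8.180×10⁻¹⁰ N·m.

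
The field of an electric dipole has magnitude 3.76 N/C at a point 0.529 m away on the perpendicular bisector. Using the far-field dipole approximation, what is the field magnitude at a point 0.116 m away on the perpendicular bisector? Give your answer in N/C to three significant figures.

Dipole fields scale as 1/r³ in the far field; the geometry is the same at both points.
E₂ = E₁ · (r₁/r₂)³ = 3.76 · (0.529/0.116)³.
(r₁/r₂)³ = (4.56)³ = 94.84.
E₂ ≈ 356.6 N/C.

E ≈ 357 N/C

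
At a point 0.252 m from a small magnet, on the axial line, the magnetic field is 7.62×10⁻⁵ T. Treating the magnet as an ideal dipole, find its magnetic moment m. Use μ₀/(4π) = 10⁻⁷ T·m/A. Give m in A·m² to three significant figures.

m ≈ 6.10 A·m²

On axis B = (μ₀/4π)·2m/r³, so m = Br³·4π/(μ₀·2).
m = (7.62×10⁻⁵)·(0.252)³ / (2·10⁻⁷) = 6.097 A·m².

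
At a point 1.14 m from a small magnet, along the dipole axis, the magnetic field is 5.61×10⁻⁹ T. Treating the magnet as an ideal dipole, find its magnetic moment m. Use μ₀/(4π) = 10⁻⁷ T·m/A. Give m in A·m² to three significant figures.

m ≈ 0.0416 A·m²

On axis B = (μ₀/4π)·2m/r³, so m = Br³·4π/(μ₀·2).
m = (5.61×10⁻⁹)·(1.14)³ / (2·10⁻⁷) = 0.04156 A·m².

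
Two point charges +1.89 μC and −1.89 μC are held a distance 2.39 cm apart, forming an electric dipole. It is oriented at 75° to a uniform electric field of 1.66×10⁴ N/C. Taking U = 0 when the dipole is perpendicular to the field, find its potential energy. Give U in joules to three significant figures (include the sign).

U ≈ -1.94×10⁻⁴ J

Dipole moment p = qd = (1.89×10⁻⁶ C)(0.0239 m) = 4.517×10⁻⁸ C·m.
U = −p·E = −pE cosθ.
U = −(4.517×10⁻⁸)(1.66×10⁴)·cos75° = -1.941×10⁻⁴ J.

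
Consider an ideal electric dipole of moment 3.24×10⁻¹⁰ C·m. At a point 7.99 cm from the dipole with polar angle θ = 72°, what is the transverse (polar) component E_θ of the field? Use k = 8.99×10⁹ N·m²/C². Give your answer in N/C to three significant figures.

E_θ ≈ 5430 N/C

For a dipole, E_θ = (kp sinθ)/r³.
kp/r³ = (8.99×10⁹)(3.24×10⁻¹⁰)/(0.0799)³ = 5710 N/C.
E_θ = 5710·sin72° = 5431 N/C.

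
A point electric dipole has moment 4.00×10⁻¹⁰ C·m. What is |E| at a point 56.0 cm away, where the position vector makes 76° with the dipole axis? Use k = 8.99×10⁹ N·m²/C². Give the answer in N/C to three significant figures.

At angle θ the dipole field magnitude is E = (kp/r³)·√(1 + 3cos²θ).
kp/r³ = (8.99×10⁹)(4.00×10⁻¹⁰) / (0.560)³ = 20.48 N/C.
√(1 + 3cos²76°) = √(1 + 3·0.0585) = √1.1756 ≈ 1.0842.
E ≈ 20.48 × 1.084 = 22.20 N/C.

E ≈ 22.2 N/C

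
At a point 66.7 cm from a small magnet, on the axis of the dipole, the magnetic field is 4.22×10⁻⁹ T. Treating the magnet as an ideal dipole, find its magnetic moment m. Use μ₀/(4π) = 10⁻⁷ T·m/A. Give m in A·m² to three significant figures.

On axis B = (μ₀/4π)·2m/r³, so m = Br³·4π/(μ₀·2).
m = (4.22×10⁻⁹)·(0.667)³ / (2·10⁻⁷) = 0.006261 A·m².

m ≈ 0.00626 A·m²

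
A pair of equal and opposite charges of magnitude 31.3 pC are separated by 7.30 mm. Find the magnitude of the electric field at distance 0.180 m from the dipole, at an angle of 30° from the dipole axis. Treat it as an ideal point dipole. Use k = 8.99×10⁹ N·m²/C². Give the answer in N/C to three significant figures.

E ≈ 0.635 N/C

Dipole moment p = qd = (3.13×10⁻¹¹ C)(0.00730 m) = 2.285×10⁻¹³ C·m.
At angle θ the dipole field magnitude is E = (kp/r³)·√(1 + 3cos²θ).
kp/r³ = (8.99×10⁹)(2.285×10⁻¹³) / (0.180)³ = 0.3522 N/C.
√(1 + 3cos²30°) = √(1 + 3·0.7500) = √3.2500 ≈ 1.8028.
E ≈ 0.3522 × 1.803 = 0.6350 N/C.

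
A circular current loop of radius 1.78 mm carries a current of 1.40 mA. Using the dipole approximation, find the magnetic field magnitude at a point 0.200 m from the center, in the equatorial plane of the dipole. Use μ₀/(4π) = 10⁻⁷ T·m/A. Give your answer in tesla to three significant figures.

Magnetic moment m = IA = Iπa² = (0.00140)·π·(0.00178)² = 1.394×10⁻⁸ A·m².
In the equatorial plane B = (μ₀/4π)·m/r³ (half the axial value).
B = (10⁻⁷)·(1.394×10⁻⁸) / (0.200)³ = 1.742×10⁻¹³ T.

B ≈ 1.74×10⁻¹³ T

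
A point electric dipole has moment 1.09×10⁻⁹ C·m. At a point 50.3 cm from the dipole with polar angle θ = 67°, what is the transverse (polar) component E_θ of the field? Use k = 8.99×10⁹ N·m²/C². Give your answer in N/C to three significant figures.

For a dipole, E_θ = (kp sinθ)/r³.
kp/r³ = (8.99×10⁹)(1.09×10⁻⁹)/(0.503)³ = 77.00 N/C.
E_θ = 77.00·sin67° = 70.88 N/C.

E_θ ≈ 70.9 N/C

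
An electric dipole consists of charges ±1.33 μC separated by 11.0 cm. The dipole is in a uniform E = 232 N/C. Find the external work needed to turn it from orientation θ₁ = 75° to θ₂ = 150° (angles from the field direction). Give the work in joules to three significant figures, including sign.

Dipole moment p = qd = (1.33×10⁻⁶ C)(0.110 m) = 1.463×10⁻⁷ C·m.
W_ext = ΔU = U(θ₂) − U(θ₁) = −pE cosθ₂ − (−pE cosθ₁) = pE(cosθ₁ − cosθ₂).
W = (1.463×10⁻⁷)(232)·(cos75° − cos150°) = (3.394×10⁻⁵)·(+1.1248) = 3.818×10⁻⁵ J.

W ≈ 3.82×10⁻⁵ J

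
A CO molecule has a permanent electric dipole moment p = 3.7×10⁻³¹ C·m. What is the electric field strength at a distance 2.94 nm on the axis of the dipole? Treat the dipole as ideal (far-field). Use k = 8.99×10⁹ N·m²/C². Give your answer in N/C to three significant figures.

E ≈ 2.62×10⁵ N/C

On the dipole axis E = 2kp/r³.
E = 2·(8.99×10⁹)(3.70×10⁻³¹) / (2.94×10⁻⁹)³ = 2.618×10⁵ N/C.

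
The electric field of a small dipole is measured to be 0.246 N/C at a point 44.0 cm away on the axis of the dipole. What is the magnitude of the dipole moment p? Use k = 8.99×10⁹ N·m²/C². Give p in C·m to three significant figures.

On axis E = 2kp/r³, so p = Er³/(2k).
p = (0.246)·(0.440)³ / (2·8.99×10⁹) = 1.165×10⁻¹² C·m.

p ≈ 1.17×10⁻¹² C·m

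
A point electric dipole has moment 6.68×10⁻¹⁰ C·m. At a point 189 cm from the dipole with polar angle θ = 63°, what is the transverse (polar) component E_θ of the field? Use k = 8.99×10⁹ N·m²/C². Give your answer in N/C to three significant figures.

E_θ ≈ 0.793 N/C

For a dipole, E_θ = (kp sinθ)/r³.
kp/r³ = (8.99×10⁹)(6.68×10⁻¹⁰)/(1.89)³ = 0.8895 N/C.
E_θ = 0.8895·sin63° = 0.7926 N/C.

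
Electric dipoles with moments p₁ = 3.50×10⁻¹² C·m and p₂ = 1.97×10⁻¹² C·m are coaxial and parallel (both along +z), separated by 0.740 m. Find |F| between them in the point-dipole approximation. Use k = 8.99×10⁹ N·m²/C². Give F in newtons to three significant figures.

On-axis field of dipole 1 at distance r: E = 2kp₁/r³. Force on dipole 2 is F = p₂·dE/dr (gradient along axis).
dE/dr = −6kp₁/r⁴, so |F| = 6kp₁p₂/r⁴ (attractive for aligned moments).
F = 6(8.99×10⁹)(3.50×10⁻¹²)(1.97×10⁻¹²)/(0.740)⁴ = 1.240×10⁻¹² N.

F ≈ 1.24×10⁻¹² N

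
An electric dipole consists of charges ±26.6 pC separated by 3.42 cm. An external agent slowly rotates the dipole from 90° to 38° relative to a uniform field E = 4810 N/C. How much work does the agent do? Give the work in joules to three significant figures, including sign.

W ≈ -3.45×10⁻⁹ J

Dipole moment p = qd = (2.66×10⁻¹¹ C)(0.0342 m) = 9.097×10⁻¹³ C·m.
W_ext = ΔU = U(θ₂) − U(θ₁) = −pE cosθ₂ − (−pE cosθ₁) = pE(cosθ₁ − cosθ₂).
W = (9.097×10⁻¹³)(4810)·(cos90° − cos38°) = (4.376×10⁻⁹)·(-0.7880) = -3.448×10⁻⁹ J.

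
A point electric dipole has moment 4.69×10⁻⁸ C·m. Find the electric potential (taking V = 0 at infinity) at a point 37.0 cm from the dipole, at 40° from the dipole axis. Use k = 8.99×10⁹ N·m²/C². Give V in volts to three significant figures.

The dipole potential is V = kp cosθ / r².
V = (8.99×10⁹)(4.69×10⁻⁸)·cos40° / (0.370)² = 2359 V.

V ≈ 2360 V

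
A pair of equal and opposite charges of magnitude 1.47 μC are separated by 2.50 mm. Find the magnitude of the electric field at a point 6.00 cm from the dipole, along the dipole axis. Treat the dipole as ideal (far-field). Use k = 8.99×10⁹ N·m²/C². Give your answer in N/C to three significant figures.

Dipole moment p = qd = (1.47×10⁻⁶ C)(0.00250 m) = 3.675×10⁻⁹ C·m.
On the dipole axis E = 2kp/r³.
E = 2·(8.99×10⁹)(3.675×10⁻⁹) / (0.0600)³ = 3.059×10⁵ N/C.

E ≈ 3.06×10⁵ N/C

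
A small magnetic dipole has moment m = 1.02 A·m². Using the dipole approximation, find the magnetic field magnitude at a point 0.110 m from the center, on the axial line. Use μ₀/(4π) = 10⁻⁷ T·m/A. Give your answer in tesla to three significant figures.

On axis B = (μ₀/4π)·2m/r³.
B = 2·(10⁻⁷)·(1.02) / (0.110)³ = 1.533×10⁻⁴ T.

B ≈ 1.53×10⁻⁴ T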